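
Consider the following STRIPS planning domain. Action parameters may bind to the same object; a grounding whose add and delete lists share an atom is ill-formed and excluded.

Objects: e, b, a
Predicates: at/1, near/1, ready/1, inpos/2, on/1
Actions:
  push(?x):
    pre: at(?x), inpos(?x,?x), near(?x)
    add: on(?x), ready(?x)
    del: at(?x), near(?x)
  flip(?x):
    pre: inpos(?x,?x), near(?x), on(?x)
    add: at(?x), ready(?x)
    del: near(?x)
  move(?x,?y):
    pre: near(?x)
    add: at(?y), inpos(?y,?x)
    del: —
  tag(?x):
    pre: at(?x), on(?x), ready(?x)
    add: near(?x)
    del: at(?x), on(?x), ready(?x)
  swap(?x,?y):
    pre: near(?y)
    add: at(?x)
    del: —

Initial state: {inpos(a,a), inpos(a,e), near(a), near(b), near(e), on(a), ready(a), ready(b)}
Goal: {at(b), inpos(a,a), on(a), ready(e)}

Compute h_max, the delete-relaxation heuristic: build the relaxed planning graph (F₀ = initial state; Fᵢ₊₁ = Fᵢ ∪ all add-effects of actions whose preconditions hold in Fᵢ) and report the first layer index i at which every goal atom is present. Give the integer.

F0 = init (8 atoms)
F1 = F0 ∪ {at(a), at(b), at(e), inpos(a,b), inpos(b,a), inpos(b,b), inpos(b,e), inpos(e,a), inpos(e,b), inpos(e,e)}  (18 atoms)
F2 = F1 ∪ {on(b), on(e), ready(e)}  (21 atoms)
goal ⊆ F2  ⇒  h_max = 2

2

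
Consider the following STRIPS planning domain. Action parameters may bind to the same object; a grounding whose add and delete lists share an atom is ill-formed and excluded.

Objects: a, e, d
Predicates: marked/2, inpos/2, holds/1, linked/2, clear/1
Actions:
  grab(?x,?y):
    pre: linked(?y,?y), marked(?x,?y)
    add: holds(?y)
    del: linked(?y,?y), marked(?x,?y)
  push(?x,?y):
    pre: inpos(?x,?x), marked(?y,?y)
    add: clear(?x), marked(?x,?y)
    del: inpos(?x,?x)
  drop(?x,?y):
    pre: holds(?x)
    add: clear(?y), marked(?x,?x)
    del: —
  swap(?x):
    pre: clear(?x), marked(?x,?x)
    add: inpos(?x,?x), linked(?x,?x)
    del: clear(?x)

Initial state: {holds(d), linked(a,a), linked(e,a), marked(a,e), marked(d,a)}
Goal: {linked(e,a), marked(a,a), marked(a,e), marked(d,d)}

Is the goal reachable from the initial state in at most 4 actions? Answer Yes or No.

1. grab(d,a)  →  {holds(a), holds(d), linked(e,a), marked(a,e)}
2. drop(a,a)  →  {clear(a), holds(a), holds(d), linked(e,a), marked(a,a), marked(a,e)}
3. drop(d,a)  →  {clear(a), holds(a), holds(d), linked(e,a), marked(a,a), marked(a,e), marked(d,d)}
optimal plan length = 3; 3 ≤ 4

Yes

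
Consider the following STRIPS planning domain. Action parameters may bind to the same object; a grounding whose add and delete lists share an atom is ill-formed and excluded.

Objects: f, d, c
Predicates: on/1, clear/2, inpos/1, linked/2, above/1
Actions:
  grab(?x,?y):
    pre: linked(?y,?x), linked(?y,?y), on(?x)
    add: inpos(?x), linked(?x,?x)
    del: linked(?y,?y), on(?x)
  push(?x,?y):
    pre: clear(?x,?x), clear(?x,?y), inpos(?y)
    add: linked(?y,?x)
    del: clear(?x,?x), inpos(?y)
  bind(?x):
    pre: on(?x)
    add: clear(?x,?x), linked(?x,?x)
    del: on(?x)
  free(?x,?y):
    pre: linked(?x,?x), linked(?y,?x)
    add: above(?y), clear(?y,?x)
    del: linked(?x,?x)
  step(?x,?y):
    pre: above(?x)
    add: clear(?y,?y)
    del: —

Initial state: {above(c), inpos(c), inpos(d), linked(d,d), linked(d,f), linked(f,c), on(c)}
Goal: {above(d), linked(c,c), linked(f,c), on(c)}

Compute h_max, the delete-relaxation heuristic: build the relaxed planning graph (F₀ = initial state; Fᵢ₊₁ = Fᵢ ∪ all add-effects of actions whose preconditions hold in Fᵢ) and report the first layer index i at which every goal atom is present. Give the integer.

F0 = init (7 atoms)
F1 = F0 ∪ {above(d), clear(c,c), clear(d,d), clear(f,f), linked(c,c)}  (12 atoms)
goal ⊆ F1  ⇒  h_max = 1

1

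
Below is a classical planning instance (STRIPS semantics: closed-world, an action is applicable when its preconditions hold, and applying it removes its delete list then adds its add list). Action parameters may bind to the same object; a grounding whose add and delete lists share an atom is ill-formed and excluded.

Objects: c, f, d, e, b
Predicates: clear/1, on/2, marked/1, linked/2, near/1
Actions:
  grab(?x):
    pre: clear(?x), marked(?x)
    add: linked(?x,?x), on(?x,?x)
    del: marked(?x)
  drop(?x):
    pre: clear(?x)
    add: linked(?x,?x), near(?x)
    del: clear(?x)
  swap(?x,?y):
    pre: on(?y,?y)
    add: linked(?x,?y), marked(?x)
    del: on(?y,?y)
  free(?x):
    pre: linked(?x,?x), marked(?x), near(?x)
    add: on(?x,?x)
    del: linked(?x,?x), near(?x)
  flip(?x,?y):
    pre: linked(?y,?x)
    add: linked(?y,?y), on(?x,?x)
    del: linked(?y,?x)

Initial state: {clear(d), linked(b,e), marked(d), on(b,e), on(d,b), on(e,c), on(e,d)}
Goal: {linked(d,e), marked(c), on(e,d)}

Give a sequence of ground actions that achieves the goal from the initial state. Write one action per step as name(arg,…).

grab(d); swap(c,d); flip(e,b); swap(d,e)

1. grab(d)  →  {clear(d), linked(b,e), linked(d,d), on(b,e), on(d,b), on(d,d), on(e,c), on(e,d)}
2. swap(c,d)  →  {clear(d), linked(b,e), linked(c,d), linked(d,d), marked(c), on(b,e), on(d,b), on(e,c), on(e,d)}
3. flip(e,b)  →  {clear(d), linked(b,b), linked(c,d), linked(d,d), marked(c), on(b,e), on(d,b), on(e,c), on(e,d), on(e,e)}
4. swap(d,e)  →  {clear(d), linked(b,b), linked(c,d), linked(d,d), linked(d,e), marked(c), marked(d), on(b,e), on(d,b), on(e,c), on(e,d)}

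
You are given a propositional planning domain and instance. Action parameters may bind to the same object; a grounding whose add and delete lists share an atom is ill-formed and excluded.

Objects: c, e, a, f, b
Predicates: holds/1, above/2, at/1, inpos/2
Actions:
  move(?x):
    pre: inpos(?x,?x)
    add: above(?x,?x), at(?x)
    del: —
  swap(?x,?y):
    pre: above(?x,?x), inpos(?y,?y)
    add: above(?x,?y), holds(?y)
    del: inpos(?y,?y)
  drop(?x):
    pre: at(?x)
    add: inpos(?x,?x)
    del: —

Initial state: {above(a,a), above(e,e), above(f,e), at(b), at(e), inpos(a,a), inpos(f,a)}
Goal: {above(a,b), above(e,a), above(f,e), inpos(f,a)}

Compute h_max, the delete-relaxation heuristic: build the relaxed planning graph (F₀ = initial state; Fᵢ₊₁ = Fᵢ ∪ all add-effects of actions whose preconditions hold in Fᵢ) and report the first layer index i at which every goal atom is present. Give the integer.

F0 = init (7 atoms)
F1 = F0 ∪ {above(e,a), at(a), holds(a), inpos(b,b), inpos(e,e)}  (12 atoms)
F2 = F1 ∪ {above(a,b), above(a,e), above(b,b), above(e,b), holds(b), holds(e)}  (18 atoms)
goal ⊆ F2  ⇒  h_max = 2

2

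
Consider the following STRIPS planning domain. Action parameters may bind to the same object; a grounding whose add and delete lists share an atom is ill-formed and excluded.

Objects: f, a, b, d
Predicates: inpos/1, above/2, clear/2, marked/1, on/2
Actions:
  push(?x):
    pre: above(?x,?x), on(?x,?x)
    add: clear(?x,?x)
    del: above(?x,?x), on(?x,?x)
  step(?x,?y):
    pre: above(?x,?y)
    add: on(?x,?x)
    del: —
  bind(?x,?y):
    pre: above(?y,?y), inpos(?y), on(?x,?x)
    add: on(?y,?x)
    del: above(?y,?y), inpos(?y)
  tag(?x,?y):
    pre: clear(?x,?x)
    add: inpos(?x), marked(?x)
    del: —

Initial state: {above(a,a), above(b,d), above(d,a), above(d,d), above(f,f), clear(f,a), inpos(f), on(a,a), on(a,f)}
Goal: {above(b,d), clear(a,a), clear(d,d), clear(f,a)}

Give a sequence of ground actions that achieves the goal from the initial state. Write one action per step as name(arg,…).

push(a); step(d,a); push(d)

1. push(a)  →  {above(b,d), above(d,a), above(d,d), above(f,f), clear(a,a), clear(f,a), inpos(f), on(a,f)}
2. step(d,a)  →  {above(b,d), above(d,a), above(d,d), above(f,f), clear(a,a), clear(f,a), inpos(f), on(a,f), on(d,d)}
3. push(d)  →  {above(b,d), above(d,a), above(f,f), clear(a,a), clear(d,d), clear(f,a), inpos(f), on(a,f)}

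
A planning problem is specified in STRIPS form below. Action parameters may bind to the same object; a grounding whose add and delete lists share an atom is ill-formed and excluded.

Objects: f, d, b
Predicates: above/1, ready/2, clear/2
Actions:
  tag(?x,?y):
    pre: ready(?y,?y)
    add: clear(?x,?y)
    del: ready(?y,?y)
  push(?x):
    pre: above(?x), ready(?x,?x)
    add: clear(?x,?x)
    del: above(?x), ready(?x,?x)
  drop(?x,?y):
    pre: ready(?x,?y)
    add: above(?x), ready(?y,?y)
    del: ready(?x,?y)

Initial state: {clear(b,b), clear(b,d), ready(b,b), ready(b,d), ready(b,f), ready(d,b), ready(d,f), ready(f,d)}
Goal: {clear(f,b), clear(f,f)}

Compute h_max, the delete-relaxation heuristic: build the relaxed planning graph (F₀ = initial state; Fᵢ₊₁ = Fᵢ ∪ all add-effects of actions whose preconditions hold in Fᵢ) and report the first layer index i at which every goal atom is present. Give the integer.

F0 = init (8 atoms)
F1 = F0 ∪ {above(b), above(d), above(f), clear(d,b), clear(f,b), ready(d,d), ready(f,f)}  (15 atoms)
F2 = F1 ∪ {clear(b,f), clear(d,d), clear(d,f), clear(f,d), clear(f,f)}  (20 atoms)
goal ⊆ F2  ⇒  h_max = 2

2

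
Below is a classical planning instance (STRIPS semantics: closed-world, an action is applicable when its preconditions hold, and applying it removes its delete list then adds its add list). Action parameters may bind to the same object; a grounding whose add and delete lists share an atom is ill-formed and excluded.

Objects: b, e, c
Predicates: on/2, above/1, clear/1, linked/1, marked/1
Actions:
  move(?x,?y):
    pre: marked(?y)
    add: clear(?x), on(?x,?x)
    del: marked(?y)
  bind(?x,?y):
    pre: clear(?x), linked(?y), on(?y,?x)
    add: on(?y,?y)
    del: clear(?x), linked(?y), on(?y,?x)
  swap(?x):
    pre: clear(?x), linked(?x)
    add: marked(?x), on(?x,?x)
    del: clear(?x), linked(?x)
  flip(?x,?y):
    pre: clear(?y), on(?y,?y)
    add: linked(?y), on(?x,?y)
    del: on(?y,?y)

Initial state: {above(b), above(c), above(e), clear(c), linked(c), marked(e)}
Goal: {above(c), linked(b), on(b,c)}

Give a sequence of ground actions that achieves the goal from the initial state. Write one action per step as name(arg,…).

1. move(b,e)  →  {above(b), above(c), above(e), clear(b), clear(c), linked(c), on(b,b)}
2. flip(c,b)  →  {above(b), above(c), above(e), clear(b), clear(c), linked(b), linked(c), on(c,b)}
3. bind(b,c)  →  {above(b), above(c), above(e), clear(c), linked(b), on(c,c)}
4. flip(b,c)  →  {above(b), above(c), above(e), clear(c), linked(b), linked(c), on(b,c)}

move(b,e); flip(c,b); bind(b,c); flip(b,c)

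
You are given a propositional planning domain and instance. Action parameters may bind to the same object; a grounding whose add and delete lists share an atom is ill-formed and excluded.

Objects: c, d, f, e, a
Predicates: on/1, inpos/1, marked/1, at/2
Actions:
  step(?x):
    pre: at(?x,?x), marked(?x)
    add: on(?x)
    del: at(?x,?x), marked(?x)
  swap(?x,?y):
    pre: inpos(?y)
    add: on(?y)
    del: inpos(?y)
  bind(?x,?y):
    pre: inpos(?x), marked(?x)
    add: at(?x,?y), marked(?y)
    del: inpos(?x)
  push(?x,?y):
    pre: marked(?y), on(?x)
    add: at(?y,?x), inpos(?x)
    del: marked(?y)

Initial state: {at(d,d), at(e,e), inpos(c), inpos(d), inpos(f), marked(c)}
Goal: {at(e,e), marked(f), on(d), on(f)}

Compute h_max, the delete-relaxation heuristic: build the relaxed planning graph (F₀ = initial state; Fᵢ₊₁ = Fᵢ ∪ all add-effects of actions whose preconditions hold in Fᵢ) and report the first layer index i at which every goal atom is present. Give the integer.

1

F0 = init (6 atoms)
F1 = F0 ∪ {at(c,a), at(c,c), at(c,d), at(c,e), at(c,f), marked(a), marked(d), marked(e), marked(f), on(c), on(d), on(f)}  (18 atoms)
goal ⊆ F1  ⇒  h_max = 1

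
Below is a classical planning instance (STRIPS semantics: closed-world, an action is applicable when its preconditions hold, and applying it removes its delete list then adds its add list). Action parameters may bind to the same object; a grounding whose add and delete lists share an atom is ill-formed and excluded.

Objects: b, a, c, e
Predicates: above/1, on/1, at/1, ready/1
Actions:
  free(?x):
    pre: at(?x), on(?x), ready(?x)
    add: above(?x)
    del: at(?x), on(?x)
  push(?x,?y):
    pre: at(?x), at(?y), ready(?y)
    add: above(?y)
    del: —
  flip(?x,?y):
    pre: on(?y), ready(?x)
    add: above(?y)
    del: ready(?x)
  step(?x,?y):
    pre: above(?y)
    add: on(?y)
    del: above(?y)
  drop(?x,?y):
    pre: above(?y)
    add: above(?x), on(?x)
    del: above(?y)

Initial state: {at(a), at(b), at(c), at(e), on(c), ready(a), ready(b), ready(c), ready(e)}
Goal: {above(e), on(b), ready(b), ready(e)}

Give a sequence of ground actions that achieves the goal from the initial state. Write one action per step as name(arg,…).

1. free(c)  →  {above(c), at(a), at(b), at(e), ready(a), ready(b), ready(c), ready(e)}
2. push(b,e)  →  {above(c), above(e), at(a), at(b), at(e), ready(a), ready(b), ready(c), ready(e)}
3. drop(b,c)  →  {above(b), above(e), at(a), at(b), at(e), on(b), ready(a), ready(b), ready(c), ready(e)}

free(c); push(b,e); drop(b,c)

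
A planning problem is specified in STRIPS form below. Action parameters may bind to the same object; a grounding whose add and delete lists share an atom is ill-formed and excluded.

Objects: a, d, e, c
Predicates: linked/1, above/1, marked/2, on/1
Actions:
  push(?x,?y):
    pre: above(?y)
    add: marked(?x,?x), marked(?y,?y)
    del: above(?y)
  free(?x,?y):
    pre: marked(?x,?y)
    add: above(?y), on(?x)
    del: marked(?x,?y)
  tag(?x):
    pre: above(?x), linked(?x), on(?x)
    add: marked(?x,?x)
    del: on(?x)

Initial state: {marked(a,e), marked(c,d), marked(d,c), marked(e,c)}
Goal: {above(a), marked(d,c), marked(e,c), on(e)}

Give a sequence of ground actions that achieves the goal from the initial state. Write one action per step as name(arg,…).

1. free(a,e)  →  {above(e), marked(c,d), marked(d,c), marked(e,c), on(a)}
2. push(a,e)  →  {marked(a,a), marked(c,d), marked(d,c), marked(e,c), marked(e,e), on(a)}
3. free(a,a)  →  {above(a), marked(c,d), marked(d,c), marked(e,c), marked(e,e), on(a)}
4. free(e,e)  →  {above(a), above(e), marked(c,d), marked(d,c), marked(e,c), on(a), on(e)}

free(a,e); push(a,e); free(a,a); free(e,e)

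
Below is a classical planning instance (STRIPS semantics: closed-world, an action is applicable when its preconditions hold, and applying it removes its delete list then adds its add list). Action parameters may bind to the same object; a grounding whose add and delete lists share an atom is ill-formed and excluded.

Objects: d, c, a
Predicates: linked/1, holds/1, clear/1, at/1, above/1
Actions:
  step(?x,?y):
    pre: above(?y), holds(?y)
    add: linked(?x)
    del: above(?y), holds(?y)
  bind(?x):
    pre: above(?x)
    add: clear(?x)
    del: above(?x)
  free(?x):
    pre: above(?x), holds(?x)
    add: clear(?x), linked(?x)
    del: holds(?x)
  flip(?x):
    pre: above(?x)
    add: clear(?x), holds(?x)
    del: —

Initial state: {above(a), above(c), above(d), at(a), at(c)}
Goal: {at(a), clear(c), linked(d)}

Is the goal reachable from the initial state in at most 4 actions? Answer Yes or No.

Yes

1. flip(c)  →  {above(a), above(c), above(d), at(a), at(c), clear(c), holds(c)}
2. step(d,c)  →  {above(a), above(d), at(a), at(c), clear(c), linked(d)}
optimal plan length = 2; 2 ≤ 4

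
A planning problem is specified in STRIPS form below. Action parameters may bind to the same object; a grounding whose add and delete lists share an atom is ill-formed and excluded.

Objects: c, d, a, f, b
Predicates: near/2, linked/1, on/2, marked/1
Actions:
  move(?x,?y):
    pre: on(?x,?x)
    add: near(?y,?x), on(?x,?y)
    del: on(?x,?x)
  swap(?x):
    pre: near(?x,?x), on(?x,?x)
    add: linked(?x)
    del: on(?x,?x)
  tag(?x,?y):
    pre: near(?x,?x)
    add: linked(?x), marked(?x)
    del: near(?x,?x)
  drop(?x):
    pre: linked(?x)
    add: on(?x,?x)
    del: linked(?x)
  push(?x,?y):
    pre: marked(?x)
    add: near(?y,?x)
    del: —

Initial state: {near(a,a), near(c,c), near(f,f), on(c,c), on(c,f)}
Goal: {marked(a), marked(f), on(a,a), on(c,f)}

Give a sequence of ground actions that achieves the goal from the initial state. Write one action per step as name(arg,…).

1. tag(a,c)  →  {linked(a), marked(a), near(c,c), near(f,f), on(c,c), on(c,f)}
2. tag(f,c)  →  {linked(a), linked(f), marked(a), marked(f), near(c,c), on(c,c), on(c,f)}
3. drop(a)  →  {linked(f), marked(a), marked(f), near(c,c), on(a,a), on(c,c), on(c,f)}

tag(a,c); tag(f,c); drop(a)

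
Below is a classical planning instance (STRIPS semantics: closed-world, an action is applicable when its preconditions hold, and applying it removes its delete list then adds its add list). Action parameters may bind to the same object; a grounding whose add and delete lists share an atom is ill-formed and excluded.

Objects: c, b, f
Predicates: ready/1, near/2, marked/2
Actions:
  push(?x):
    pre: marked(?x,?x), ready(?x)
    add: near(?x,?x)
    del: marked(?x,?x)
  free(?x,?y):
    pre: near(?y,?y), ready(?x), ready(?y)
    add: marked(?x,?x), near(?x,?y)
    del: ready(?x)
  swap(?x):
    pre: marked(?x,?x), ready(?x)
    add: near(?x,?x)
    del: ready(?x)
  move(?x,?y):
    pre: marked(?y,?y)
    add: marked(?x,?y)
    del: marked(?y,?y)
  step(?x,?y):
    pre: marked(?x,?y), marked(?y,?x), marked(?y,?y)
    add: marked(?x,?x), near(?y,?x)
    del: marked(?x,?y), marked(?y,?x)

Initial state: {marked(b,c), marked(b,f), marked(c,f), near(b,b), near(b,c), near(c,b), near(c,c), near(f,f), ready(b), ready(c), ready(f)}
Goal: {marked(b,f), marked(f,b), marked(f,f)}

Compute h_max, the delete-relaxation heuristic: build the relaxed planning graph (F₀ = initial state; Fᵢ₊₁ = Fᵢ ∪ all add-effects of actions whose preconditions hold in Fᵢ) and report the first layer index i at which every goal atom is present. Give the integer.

F0 = init (11 atoms)
F1 = F0 ∪ {marked(b,b), marked(c,c), marked(f,f), near(b,f), near(c,f), near(f,b), near(f,c)}  (18 atoms)
F2 = F1 ∪ {marked(c,b), marked(f,b), marked(f,c)}  (21 atoms)
goal ⊆ F2  ⇒  h_max = 2

2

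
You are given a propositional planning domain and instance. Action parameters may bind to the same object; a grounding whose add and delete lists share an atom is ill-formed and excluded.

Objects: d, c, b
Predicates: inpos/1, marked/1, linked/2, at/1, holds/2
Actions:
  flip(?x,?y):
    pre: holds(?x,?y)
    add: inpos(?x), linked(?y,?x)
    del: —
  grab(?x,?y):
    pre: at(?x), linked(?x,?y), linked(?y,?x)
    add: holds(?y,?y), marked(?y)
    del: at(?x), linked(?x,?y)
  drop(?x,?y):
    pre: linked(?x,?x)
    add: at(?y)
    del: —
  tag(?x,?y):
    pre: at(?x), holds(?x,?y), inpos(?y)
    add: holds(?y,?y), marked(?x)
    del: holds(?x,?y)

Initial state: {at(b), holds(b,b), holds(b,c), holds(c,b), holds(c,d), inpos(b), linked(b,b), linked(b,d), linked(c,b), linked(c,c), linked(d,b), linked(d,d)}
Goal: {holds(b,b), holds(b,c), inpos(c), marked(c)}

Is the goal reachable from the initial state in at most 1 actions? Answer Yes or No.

No

1. flip(c,b)  →  {at(b), holds(b,b), holds(b,c), holds(c,b), holds(c,d), inpos(b), inpos(c), linked(b,b), linked(b,c), linked(b,d), linked(c,b), linked(c,c), linked(d,b), linked(d,d)}
2. grab(b,c)  →  {holds(b,b), holds(b,c), holds(c,b), holds(c,c), holds(c,d), inpos(b), inpos(c), linked(b,b), linked(b,d), linked(c,b), linked(c,c), linked(d,b), linked(d,d), marked(c)}
optimal plan length = 2; 2 > 1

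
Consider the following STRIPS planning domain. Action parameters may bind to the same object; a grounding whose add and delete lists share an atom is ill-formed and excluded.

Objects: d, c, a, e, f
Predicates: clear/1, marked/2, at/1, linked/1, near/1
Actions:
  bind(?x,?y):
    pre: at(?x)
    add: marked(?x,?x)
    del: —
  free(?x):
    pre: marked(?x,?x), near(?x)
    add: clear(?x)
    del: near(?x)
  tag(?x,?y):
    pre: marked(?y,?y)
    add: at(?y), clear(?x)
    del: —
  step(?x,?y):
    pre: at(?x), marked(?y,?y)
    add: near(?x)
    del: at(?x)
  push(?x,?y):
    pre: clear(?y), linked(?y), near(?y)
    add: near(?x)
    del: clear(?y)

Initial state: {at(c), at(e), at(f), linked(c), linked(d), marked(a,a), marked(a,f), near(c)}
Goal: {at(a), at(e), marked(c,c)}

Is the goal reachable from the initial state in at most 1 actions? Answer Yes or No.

1. bind(c,d)  →  {at(c), at(e), at(f), linked(c), linked(d), marked(a,a), marked(a,f), marked(c,c), near(c)}
2. tag(d,a)  →  {at(a), at(c), at(e), at(f), clear(d), linked(c), linked(d), marked(a,a), marked(a,f), marked(c,c), near(c)}
optimal plan length = 2; 2 > 1

No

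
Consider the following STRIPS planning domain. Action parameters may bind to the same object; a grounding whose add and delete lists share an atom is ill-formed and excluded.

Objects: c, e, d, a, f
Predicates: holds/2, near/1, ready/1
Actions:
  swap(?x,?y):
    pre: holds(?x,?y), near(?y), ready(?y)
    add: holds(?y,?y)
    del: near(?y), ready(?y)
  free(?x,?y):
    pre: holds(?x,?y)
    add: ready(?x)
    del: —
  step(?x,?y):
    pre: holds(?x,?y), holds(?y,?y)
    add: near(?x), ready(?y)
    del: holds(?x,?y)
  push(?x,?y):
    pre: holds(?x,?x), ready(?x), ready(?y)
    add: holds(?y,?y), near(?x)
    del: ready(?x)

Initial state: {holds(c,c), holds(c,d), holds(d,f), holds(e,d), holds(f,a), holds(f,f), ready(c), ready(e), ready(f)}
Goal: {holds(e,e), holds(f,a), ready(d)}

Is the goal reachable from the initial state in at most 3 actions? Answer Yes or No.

1. free(d,f)  →  {holds(c,c), holds(c,d), holds(d,f), holds(e,d), holds(f,a), holds(f,f), ready(c), ready(d), ready(e), ready(f)}
2. push(c,e)  →  {holds(c,c), holds(c,d), holds(d,f), holds(e,d), holds(e,e), holds(f,a), holds(f,f), near(c), ready(d), ready(e), ready(f)}
optimal plan length = 2; 2 ≤ 3

Yes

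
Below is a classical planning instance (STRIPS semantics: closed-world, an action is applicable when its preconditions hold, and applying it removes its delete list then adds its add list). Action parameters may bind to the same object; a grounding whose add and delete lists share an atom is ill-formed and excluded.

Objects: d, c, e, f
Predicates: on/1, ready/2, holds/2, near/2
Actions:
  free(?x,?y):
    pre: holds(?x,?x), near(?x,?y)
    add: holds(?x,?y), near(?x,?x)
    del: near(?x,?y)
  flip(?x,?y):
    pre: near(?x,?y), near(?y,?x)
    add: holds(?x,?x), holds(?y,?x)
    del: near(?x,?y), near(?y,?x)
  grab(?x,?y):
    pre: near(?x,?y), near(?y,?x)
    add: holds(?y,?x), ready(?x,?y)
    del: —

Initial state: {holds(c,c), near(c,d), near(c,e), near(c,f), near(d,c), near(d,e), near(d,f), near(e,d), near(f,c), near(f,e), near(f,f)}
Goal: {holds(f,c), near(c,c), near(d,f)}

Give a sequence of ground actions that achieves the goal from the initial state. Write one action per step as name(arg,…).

free(c,d); flip(c,f)

1. free(c,d)  →  {holds(c,c), holds(c,d), near(c,c), near(c,e), near(c,f), near(d,c), near(d,e), near(d,f), near(e,d), near(f,c), near(f,e), near(f,f)}
2. flip(c,f)  →  {holds(c,c), holds(c,d), holds(f,c), near(c,c), near(c,e), near(d,c), near(d,e), near(d,f), near(e,d), near(f,e), near(f,f)}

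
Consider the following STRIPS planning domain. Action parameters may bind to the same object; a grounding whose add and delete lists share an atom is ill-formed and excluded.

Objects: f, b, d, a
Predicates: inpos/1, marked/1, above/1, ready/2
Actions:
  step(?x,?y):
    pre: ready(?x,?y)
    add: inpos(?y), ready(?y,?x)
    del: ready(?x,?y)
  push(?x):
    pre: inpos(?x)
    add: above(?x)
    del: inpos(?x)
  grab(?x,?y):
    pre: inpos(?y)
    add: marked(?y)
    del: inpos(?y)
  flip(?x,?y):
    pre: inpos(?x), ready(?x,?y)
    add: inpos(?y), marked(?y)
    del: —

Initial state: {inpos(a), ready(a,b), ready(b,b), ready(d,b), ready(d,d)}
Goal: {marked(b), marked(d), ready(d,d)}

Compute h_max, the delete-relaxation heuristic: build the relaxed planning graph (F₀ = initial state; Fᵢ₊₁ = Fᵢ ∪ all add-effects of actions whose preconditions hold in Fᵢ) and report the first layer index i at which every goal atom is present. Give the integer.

F0 = init (5 atoms)
F1 = F0 ∪ {above(a), inpos(b), marked(a), marked(b), ready(b,a), ready(b,d)}  (11 atoms)
F2 = F1 ∪ {above(b), inpos(d), marked(d)}  (14 atoms)
goal ⊆ F2  ⇒  h_max = 2

2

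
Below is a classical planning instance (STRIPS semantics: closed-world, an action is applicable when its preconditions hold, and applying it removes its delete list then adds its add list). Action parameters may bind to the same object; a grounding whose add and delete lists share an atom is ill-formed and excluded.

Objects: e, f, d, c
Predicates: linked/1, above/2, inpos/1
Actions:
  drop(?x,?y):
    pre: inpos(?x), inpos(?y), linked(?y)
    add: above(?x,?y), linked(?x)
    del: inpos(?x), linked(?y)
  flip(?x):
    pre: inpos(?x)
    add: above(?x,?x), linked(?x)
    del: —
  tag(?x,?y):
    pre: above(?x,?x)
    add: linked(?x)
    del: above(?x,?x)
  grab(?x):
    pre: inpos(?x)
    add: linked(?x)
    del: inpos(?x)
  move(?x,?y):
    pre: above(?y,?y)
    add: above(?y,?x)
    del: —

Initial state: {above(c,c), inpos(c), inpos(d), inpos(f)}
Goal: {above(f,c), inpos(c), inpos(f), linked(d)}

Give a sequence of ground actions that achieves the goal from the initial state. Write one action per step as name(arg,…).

1. flip(f)  →  {above(c,c), above(f,f), inpos(c), inpos(d), inpos(f), linked(f)}
2. drop(d,f)  →  {above(c,c), above(d,f), above(f,f), inpos(c), inpos(f), linked(d)}
3. move(c,f)  →  {above(c,c), above(d,f), above(f,c), above(f,f), inpos(c), inpos(f), linked(d)}

flip(f); drop(d,f); move(c,f)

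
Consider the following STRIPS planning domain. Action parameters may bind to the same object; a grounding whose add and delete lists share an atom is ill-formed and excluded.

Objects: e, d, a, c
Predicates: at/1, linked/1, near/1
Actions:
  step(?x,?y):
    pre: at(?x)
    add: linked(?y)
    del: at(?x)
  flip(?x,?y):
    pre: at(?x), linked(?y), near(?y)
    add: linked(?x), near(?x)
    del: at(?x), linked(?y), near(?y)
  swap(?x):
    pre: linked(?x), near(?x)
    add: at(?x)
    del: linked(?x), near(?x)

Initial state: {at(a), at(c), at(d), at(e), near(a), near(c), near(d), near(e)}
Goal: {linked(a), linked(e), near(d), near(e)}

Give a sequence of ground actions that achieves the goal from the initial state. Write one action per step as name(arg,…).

1. step(e,e)  →  {at(a), at(c), at(d), linked(e), near(a), near(c), near(d), near(e)}
2. step(d,a)  →  {at(a), at(c), linked(a), linked(e), near(a), near(c), near(d), near(e)}

step(e,e); step(d,a)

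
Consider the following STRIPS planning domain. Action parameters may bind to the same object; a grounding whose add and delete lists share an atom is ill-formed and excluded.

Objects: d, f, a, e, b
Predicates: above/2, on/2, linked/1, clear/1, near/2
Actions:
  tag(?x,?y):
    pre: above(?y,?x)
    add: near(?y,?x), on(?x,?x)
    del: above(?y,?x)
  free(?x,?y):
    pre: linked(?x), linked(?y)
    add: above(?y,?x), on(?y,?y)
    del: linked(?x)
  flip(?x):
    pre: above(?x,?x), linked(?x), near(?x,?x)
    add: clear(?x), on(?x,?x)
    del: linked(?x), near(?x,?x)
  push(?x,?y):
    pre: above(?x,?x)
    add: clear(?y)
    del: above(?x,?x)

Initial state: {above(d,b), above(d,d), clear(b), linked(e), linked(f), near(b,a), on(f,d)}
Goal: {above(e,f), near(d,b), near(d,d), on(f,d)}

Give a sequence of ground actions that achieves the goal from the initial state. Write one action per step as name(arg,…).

tag(d,d); tag(b,d); free(f,e)

1. tag(d,d)  →  {above(d,b), clear(b), linked(e), linked(f), near(b,a), near(d,d), on(d,d), on(f,d)}
2. tag(b,d)  →  {clear(b), linked(e), linked(f), near(b,a), near(d,b), near(d,d), on(b,b), on(d,d), on(f,d)}
3. free(f,e)  →  {above(e,f), clear(b), linked(e), near(b,a), near(d,b), near(d,d), on(b,b), on(d,d), on(e,e), on(f,d)}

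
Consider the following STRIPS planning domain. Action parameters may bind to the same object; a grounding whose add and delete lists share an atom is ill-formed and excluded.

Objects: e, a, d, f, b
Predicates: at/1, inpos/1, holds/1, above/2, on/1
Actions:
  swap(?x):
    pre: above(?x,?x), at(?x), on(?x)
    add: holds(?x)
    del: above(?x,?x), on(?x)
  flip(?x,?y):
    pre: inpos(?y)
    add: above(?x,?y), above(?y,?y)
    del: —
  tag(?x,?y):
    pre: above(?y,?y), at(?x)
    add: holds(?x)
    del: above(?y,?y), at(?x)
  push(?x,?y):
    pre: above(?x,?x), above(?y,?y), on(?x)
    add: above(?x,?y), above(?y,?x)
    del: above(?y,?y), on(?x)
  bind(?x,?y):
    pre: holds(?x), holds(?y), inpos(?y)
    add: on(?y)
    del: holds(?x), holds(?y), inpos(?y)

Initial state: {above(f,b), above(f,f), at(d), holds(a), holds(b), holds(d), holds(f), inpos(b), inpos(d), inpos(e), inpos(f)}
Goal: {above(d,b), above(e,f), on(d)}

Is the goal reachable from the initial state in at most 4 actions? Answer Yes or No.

1. flip(e,f)  →  {above(e,f), above(f,b), above(f,f), at(d), holds(a), holds(b), holds(d), holds(f), inpos(b), inpos(d), inpos(e), inpos(f)}
2. flip(d,b)  →  {above(b,b), above(d,b), above(e,f), above(f,b), above(f,f), at(d), holds(a), holds(b), holds(d), holds(f), inpos(b), inpos(d), inpos(e), inpos(f)}
3. bind(a,d)  →  {above(b,b), above(d,b), above(e,f), above(f,b), above(f,f), at(d), holds(b), holds(f), inpos(b), inpos(e), inpos(f), on(d)}
optimal plan length = 3; 3 ≤ 4

Yes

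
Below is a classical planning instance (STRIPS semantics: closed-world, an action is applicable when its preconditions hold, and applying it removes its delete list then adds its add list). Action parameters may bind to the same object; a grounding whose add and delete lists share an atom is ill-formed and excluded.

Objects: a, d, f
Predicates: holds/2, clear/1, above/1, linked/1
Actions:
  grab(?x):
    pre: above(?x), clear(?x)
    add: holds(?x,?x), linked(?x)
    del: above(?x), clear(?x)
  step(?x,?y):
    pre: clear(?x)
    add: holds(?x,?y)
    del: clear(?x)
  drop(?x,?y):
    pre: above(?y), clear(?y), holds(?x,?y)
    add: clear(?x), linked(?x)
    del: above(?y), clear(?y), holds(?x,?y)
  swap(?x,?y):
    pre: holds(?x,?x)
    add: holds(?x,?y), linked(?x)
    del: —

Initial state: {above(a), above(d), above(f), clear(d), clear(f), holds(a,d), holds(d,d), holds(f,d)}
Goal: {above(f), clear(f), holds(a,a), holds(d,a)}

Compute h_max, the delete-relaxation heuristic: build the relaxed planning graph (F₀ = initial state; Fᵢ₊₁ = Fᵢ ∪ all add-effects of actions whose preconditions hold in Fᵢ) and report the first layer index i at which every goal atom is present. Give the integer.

F0 = init (8 atoms)
F1 = F0 ∪ {clear(a), holds(d,a), holds(d,f), holds(f,a), holds(f,f), linked(a), linked(d), linked(f)}  (16 atoms)
F2 = F1 ∪ {holds(a,a), holds(a,f)}  (18 atoms)
goal ⊆ F2  ⇒  h_max = 2

2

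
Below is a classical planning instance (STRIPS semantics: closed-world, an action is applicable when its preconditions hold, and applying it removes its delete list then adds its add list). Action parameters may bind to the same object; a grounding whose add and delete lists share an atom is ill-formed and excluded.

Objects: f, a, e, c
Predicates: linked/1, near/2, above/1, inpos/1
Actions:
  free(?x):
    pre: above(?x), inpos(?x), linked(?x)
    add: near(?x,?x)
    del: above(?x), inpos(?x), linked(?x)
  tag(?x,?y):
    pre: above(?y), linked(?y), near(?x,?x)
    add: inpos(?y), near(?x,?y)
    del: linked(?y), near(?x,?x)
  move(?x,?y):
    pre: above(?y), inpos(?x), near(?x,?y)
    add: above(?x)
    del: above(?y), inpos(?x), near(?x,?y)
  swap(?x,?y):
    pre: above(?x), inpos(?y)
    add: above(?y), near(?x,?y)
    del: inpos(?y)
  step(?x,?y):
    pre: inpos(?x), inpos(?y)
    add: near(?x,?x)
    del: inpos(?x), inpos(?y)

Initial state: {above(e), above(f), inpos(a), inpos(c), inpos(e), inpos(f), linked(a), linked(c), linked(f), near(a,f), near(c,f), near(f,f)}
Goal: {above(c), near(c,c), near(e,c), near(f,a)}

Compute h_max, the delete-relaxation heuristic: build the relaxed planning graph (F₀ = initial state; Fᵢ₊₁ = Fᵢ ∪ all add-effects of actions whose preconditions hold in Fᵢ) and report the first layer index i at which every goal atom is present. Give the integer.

F0 = init (12 atoms)
F1 = F0 ∪ {above(a), above(c), near(a,a), near(c,c), near(e,a), near(e,c), near(e,e), near(e,f), near(f,a), near(f,c), near(f,e)}  (23 atoms)
goal ⊆ F1  ⇒  h_max = 1

1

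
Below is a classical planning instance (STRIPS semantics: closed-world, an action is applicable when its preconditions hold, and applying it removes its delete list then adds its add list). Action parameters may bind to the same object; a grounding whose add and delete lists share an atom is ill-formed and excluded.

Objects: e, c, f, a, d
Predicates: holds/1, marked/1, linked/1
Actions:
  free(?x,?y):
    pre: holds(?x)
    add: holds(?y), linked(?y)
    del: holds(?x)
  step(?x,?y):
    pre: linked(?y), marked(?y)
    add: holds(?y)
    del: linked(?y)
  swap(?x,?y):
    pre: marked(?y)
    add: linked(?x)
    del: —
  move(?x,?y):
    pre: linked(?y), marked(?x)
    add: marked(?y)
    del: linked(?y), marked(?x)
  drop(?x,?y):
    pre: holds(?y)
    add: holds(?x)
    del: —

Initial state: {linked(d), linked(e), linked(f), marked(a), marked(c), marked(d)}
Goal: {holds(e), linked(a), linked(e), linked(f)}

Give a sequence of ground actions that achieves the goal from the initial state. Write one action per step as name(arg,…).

1. step(e,d)  →  {holds(d), linked(e), linked(f), marked(a), marked(c), marked(d)}
2. free(d,e)  →  {holds(e), linked(e), linked(f), marked(a), marked(c), marked(d)}
3. swap(a,c)  →  {holds(e), linked(a), linked(e), linked(f), marked(a), marked(c), marked(d)}

step(e,d); free(d,e); swap(a,c)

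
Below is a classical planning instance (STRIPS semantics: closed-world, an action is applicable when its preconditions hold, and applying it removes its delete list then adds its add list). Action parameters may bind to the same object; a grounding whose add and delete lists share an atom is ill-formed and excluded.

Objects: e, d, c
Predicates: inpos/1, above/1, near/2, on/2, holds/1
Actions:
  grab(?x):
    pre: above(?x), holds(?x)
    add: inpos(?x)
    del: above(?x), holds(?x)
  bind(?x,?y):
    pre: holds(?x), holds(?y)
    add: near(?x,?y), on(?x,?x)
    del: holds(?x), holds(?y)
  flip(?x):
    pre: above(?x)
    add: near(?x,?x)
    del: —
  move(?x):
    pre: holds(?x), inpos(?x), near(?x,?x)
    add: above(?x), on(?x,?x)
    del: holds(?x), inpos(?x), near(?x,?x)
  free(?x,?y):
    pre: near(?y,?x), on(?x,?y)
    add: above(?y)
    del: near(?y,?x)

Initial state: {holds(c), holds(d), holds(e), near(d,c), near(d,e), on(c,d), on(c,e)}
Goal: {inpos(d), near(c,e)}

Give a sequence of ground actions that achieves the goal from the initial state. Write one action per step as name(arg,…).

bind(c,e); free(c,d); grab(d)

1. bind(c,e)  →  {holds(d), near(c,e), near(d,c), near(d,e), on(c,c), on(c,d), on(c,e)}
2. free(c,d)  →  {above(d), holds(d), near(c,e), near(d,e), on(c,c), on(c,d), on(c,e)}
3. grab(d)  →  {inpos(d), near(c,e), near(d,e), on(c,c), on(c,d), on(c,e)}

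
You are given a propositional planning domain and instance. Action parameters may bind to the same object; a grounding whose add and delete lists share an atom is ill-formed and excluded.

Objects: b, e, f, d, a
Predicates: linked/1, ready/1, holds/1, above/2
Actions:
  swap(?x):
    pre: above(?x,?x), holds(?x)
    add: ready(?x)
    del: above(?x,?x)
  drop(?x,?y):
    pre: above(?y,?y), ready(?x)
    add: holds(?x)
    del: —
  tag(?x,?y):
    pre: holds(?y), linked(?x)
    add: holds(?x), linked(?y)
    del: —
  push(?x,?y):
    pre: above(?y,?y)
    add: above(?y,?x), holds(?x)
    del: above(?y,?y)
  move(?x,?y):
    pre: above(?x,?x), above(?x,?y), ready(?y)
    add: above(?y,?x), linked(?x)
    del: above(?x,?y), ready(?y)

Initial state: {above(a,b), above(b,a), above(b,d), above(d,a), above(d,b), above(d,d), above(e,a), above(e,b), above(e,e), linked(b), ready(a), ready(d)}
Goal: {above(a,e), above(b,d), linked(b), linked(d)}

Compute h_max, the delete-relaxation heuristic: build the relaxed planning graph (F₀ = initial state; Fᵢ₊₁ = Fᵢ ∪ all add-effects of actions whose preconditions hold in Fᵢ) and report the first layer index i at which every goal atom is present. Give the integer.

F0 = init (12 atoms)
F1 = F0 ∪ {above(a,d), above(a,e), above(d,e), above(d,f), above(e,d), above(e,f), holds(a), holds(b), holds(d), holds(e), holds(f), linked(d), linked(e)}  (25 atoms)
goal ⊆ F1  ⇒  h_max = 1

1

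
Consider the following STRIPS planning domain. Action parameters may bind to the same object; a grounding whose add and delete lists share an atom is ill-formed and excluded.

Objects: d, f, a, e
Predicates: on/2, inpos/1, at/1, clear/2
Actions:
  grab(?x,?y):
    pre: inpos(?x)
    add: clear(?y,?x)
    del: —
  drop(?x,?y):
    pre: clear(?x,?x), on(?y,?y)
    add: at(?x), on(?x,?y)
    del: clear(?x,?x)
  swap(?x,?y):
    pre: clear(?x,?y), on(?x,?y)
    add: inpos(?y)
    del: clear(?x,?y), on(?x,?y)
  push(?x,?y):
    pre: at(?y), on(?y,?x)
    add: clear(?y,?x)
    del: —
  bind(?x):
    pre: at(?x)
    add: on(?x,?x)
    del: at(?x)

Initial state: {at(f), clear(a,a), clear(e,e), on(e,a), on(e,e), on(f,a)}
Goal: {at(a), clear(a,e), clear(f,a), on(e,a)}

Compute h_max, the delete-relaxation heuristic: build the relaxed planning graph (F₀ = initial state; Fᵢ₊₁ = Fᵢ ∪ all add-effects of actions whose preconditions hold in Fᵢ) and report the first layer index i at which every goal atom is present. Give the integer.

2

F0 = init (6 atoms)
F1 = F0 ∪ {at(a), at(e), clear(f,a), inpos(e), on(a,e), on(f,f)}  (12 atoms)
F2 = F1 ∪ {clear(a,e), clear(d,e), clear(e,a), clear(f,e), clear(f,f), inpos(a), on(a,a), on(a,f), on(e,f)}  (21 atoms)
goal ⊆ F2  ⇒  h_max = 2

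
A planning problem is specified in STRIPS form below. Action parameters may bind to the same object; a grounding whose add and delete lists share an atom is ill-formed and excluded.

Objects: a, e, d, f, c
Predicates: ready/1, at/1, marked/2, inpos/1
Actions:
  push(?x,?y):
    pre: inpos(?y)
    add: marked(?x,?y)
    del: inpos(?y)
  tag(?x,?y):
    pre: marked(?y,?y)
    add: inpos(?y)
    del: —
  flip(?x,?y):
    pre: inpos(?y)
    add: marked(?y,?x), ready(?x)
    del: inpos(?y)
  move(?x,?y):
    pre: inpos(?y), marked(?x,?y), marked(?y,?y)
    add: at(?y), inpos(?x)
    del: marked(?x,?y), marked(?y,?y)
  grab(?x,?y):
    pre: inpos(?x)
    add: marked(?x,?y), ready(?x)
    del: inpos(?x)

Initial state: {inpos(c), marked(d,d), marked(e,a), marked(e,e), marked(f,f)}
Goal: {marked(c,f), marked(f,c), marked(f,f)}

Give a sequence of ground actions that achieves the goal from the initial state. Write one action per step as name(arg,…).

1. push(f,c)  →  {marked(d,d), marked(e,a), marked(e,e), marked(f,c), marked(f,f)}
2. tag(a,f)  →  {inpos(f), marked(d,d), marked(e,a), marked(e,e), marked(f,c), marked(f,f)}
3. push(c,f)  →  {marked(c,f), marked(d,d), marked(e,a), marked(e,e), marked(f,c), marked(f,f)}

push(f,c); tag(a,f); push(c,f)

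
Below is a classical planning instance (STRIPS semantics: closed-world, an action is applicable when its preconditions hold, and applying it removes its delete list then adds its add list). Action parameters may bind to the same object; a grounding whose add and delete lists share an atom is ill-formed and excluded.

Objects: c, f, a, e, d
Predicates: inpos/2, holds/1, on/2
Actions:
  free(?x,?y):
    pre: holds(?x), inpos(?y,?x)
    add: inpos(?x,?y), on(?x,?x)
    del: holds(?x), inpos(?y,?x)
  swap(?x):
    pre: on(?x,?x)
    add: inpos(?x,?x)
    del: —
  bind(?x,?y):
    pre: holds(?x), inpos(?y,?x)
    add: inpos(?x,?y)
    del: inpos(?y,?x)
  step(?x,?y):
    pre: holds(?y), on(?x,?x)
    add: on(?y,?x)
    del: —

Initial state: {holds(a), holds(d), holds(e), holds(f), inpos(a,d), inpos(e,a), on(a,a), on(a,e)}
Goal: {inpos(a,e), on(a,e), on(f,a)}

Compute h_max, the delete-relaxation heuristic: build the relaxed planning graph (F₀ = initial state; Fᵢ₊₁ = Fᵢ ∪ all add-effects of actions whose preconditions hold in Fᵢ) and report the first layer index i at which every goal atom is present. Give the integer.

1

F0 = init (8 atoms)
F1 = F0 ∪ {inpos(a,a), inpos(a,e), inpos(d,a), on(d,a), on(d,d), on(e,a), on(f,a)}  (15 atoms)
goal ⊆ F1  ⇒  h_max = 1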